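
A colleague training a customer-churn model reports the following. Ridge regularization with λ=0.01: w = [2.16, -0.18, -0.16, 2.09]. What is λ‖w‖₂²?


‖w‖₂² = (2.16)² + (-0.18)² + (-0.16)² + (2.09)²
     = 4.6656 + 0.0324 + 0.0256 + 4.3681
     = 9.0917
λ·‖w‖₂² = 0.01·9.0917 = 0.090917

0.090917


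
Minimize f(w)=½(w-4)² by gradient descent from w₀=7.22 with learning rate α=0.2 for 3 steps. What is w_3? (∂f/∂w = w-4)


step 1: grad = 7.22-4 = 3.22; w = 7.22 - 0.2·(3.22) = 6.576
step 2: grad = 6.576-4 = 2.576; w = 6.576 - 0.2·(2.576) = 6.0608
step 3: grad = 6.0608-4 = 2.0608; w = 6.0608 - 0.2·(2.0608) = 5.64864

5.64864


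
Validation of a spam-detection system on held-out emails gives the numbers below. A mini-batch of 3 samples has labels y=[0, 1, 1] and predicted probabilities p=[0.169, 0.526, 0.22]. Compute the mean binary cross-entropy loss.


L[0] = -ln(1-0.169) = -ln(0.831) = 0.1851
L[1] = -ln(0.526) = 0.6425
L[2] = -ln(0.22) = 1.5141
mean = (0.1851 + 0.6425 + 1.5141)/3 = 0.7806

0.7806


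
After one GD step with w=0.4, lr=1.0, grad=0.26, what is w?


w_new = w - α·∇
= 0.4 - 1.0·0.26
= 0.4 - 0.26
= 0.14

0.14


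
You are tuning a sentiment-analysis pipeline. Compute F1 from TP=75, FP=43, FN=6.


Precision = 75/118 = 0.6356
Recall = 75/81 = 0.9259
F1 = 2·P·R/(P+R) = 2·TP/(2·TP+FP+FN) = 150/(150+43+6) = 150/199 = 0.7538

0.7538


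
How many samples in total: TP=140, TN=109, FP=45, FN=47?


Total = TP + TN + FP + FN
= 140 + 109 + 45 + 47
= 341
(Predicted positive: 185, predicted negative: 156)

341


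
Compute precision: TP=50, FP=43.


Precision = TP/(TP+FP)
= 50/(50+43)
= 50/93 = 53.76%

53.76%


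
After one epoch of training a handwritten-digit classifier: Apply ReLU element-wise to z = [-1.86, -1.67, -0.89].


ReLU(-1.86) = max(0, -1.86) = 0.0
ReLU(-1.67) = max(0, -1.67) = 0.0
ReLU(-0.89) = max(0, -0.89) = 0.0
result = [0.0, 0.0, 0.0]

[0.0, 0.0, 0.0]


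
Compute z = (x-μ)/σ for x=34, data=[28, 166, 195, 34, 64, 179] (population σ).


μ = 111, σ = 70.3941
z = (34 - 111)/70.3941 = -1.0938

-1.0938


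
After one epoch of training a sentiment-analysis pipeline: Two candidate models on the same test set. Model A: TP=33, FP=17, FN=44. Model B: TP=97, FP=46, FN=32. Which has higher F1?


Model A: P=33/50=0.66, R=33/77=0.4286, F1=2PR/(P+R)=2TP/(2TP+FP+FN)=66/127=0.5197
Model B: P=97/143=0.6783, R=97/129=0.7519, F1=2PR/(P+R)=2TP/(2TP+FP+FN)=194/272=0.7132
0.5197 < 0.7132 → Model B

Model B


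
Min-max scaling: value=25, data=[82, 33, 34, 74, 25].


min=25, max=82
(25-25)/(82-25) = 0/57 = 0.0

0.0


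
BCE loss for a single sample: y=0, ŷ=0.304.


BCE = -[y·ln(p) + (1-y)·ln(1-p)]
= -0 - 1·ln(1-0.304)
= -ln(0.696) = 0.3624

0.3624


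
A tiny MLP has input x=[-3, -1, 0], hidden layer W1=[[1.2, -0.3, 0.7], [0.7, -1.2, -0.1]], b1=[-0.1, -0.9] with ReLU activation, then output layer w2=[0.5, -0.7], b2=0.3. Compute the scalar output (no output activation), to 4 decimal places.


z1[0] = (1.2)·(-3) + (-0.3)·(-1) + (0.7)·(0) - 0.1 = -3.4
z1[1] = (0.7)·(-3) + (-1.2)·(-1) + (-0.1)·(0) - 0.9 = -1.8
h = ReLU(z1) = [0.0, 0.0]
output = (0.5)·(0.0) + (-0.7)·(0.0) + 0.3 = 0.3

0.3


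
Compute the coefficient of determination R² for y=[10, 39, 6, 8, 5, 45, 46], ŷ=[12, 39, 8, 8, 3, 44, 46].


ȳ = 22.7143
SS_res = Σ(y-ŷ)² = 13
SS_tot = Σ(y-ȳ)² = 2275.43
R² = 1 - SS_res/SS_tot = 1 - 0.0057 = 0.9943

0.9943


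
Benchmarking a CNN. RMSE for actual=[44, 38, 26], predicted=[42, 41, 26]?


MSE = 13/3 = 4.3333
RMSE = √(13/3) = 2.0817

2.0817


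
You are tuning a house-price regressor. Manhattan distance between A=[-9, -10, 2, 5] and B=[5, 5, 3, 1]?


d = |-9-5| + |-10-5| + |2-3| + |5-1|
  = 14 + 15 + 1 + 4
  = 34

34


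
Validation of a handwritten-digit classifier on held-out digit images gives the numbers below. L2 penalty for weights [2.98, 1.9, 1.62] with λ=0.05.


‖w‖₂² = (2.98)² + (1.9)² + (1.62)²
     = 8.8804 + 3.61 + 2.6244
     = 15.1148
λ·‖w‖₂² = 0.05·15.1148 = 0.75574

0.75574


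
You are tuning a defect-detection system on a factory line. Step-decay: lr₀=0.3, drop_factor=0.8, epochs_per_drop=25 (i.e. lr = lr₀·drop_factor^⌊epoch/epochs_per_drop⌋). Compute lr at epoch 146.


n_drops = ⌊146/25⌋ = 5
lr = 0.3·0.8^5 = 0.3·0.32768 = 0.098304

0.098304


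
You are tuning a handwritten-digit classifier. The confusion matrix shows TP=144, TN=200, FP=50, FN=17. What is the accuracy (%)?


Accuracy = (TP+TN)/(TP+TN+FP+FN)
= (144+200)/(411)
= 344/411 = 83.7%

83.7%


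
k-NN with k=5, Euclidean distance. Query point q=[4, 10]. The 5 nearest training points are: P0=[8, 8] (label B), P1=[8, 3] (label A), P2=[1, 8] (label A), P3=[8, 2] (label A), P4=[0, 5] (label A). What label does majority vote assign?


d(q,P0) = 4.4721  (label B)
d(q,P1) = 8.0623  (label A)
d(q,P2) = 3.6056  (label A)
d(q,P3) = 8.9443  (label A)
d(q,P4) = 6.4031  (label A)
Votes: A=4, B=1
Majority → A

A


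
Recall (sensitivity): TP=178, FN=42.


Recall = TP/(TP+FN)
= 178/(178+42)
= 178/220 = 80.91%

80.91%


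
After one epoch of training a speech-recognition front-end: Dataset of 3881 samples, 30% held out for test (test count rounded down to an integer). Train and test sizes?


Test = ⌊3881·30/100⌋ = 1164
Train = 3881 - 1164 = 2717

Train: 2717, Test: 1164


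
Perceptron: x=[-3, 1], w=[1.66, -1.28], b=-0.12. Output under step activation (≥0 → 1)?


z = (-3)·(1.66) + (1)·(-1.28) - 0.12
  = -6.38
step(z) = 0 (z<0)

0


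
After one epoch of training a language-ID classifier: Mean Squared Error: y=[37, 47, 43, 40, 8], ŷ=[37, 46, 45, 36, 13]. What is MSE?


Squared errors: (37-37)²=0, (47-46)²=1, (43-45)²=4, (40-36)²=16, (8-13)²=25
Sum = 46
MSE = 46/5 = 46/5

46/5


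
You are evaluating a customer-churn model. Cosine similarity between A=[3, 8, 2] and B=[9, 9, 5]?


A·B = 3·9 + 8·9 + 2·5 = 109
‖A‖ = √77 = 8.775, ‖B‖ = √187 = 13.6748
cos = 109/(√77·√187) = 109/√14399 = 0.9084

0.9084


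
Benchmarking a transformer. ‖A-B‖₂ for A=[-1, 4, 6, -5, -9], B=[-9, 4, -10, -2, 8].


d = √((-1+ 9)² + (4-4)² + (6+ 10)² + (-5+ 2)² + (-9-8)²)
  = √(64 + 0 + 256 + 9 + 289)
  = √618 = 24.8596

24.8596


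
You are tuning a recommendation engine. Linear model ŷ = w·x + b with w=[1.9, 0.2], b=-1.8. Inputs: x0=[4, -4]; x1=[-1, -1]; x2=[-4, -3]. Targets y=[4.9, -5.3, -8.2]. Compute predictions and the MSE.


ŷ0 = (1.9)·(4) + (0.2)·(-4) - 1.8 = 5.0
ŷ1 = (1.9)·(-1) + (0.2)·(-1) - 1.8 = -3.9
ŷ2 = (1.9)·(-4) + (0.2)·(-3) - 1.8 = -10.0
errors² = [0.01, 1.96, 3.24]
MSE = 5.2100/3 = 1.7367

1.7367


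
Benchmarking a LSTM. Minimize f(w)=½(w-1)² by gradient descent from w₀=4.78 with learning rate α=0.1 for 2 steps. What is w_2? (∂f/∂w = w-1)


step 1: grad = 4.78-1 = 3.78; w = 4.78 - 0.1·(3.78) = 4.402
step 2: grad = 4.402-1 = 3.402; w = 4.402 - 0.1·(3.402) = 4.0618

4.0618


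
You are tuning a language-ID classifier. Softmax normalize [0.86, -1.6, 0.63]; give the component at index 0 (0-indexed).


Exponentials: e^0.86=2.3632, e^-1.6=0.2019, e^0.63=1.8776
Sum = 4.4427
Softmax = [0.5319, 0.0454, 0.4226]
p[0] = 2.3632/4.4427 = 0.5319

0.5319


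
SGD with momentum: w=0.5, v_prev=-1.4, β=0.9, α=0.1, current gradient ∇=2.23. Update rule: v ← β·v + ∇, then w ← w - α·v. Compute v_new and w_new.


v_new = 0.9·-1.4 + 2.23 = -1.26 + 2.23 = 0.97
w_new = 0.5 - 0.1·0.97 = 0.5 - 0.097 = 0.403

v_new=0.97, w_new=0.403


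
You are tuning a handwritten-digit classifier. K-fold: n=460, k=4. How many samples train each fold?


Fold size = 460/4 = 115
Training per fold = 460 - 115 = 345

345


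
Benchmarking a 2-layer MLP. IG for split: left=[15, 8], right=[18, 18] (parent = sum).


Parent = [33, 26], H_parent = 0.9898
H_left = 0.9321 (n=23), H_right = 1 (n=36)
H_children = (23/59)·0.9321 + (36/59)·1 = 0.9735
IG = 0.9898 - 0.9735 = 0.0163

0.0163


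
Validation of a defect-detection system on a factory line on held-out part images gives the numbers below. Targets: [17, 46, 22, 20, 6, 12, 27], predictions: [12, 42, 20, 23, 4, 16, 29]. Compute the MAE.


Absolute errors: |17-12|=5, |46-42|=4, |22-20|=2, |20-23|=3, |6-4|=2, |12-16|=4, |27-29|=2
Sum = 22
MAE = 22/7 = 22/7

22/7


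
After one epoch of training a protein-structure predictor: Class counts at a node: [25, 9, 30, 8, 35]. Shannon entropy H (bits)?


Probabilities: [25/107, 9/107, 30/107, 8/107, 35/107] ≈ [0.2336, 0.0841, 0.2804, 0.0748, 0.3271]
H = -((25/107)·log₂(25/107) + (9/107)·log₂(9/107) + (30/107)·log₂(30/107) + (8/107)·log₂(8/107) + (35/107)·log₂(35/107))
  = 2.112 bits

2.112 bits


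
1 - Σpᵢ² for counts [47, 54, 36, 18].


Probabilities: [47/155, 54/155, 36/155, 18/155] ≈ [0.3032, 0.3484, 0.2323, 0.1161]
Σpᵢ² = (2209 + 2916 + 1296 + 324)/155² = 6745/24025
Gini = 1 - Σpᵢ² = 1 - 6745/24025 = 0.7193

0.7193


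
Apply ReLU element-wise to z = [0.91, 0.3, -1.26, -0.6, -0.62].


ReLU(0.91) = max(0, 0.91) = 0.91
ReLU(0.3) = max(0, 0.3) = 0.3
ReLU(-1.26) = max(0, -1.26) = 0.0
ReLU(-0.6) = max(0, -0.6) = 0.0
ReLU(-0.62) = max(0, -0.62) = 0.0
result = [0.91, 0.3, 0.0, 0.0, 0.0]

[0.91, 0.3, 0.0, 0.0, 0.0]


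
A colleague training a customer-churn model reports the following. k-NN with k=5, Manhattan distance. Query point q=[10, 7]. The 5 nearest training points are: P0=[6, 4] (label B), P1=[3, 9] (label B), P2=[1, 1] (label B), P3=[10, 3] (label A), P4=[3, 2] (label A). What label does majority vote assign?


d(q,P0) = 7  (label B)
d(q,P1) = 9  (label B)
d(q,P2) = 15  (label B)
d(q,P3) = 4  (label A)
d(q,P4) = 12  (label A)
Votes: A=2, B=3
Majority → B

B


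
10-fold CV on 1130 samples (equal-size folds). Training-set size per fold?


Fold size = 1130/10 = 113
Training per fold = 1130 - 113 = 1017

1017


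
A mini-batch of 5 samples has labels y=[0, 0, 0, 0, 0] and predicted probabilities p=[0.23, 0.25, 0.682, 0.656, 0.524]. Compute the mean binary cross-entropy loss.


L[0] = -ln(1-0.23) = -ln(0.77) = 0.2614
L[1] = -ln(1-0.25) = -ln(0.75) = 0.2877
L[2] = -ln(1-0.682) = -ln(0.318) = 1.1457
L[3] = -ln(1-0.656) = -ln(0.344) = 1.0671
L[4] = -ln(1-0.524) = -ln(0.476) = 0.7423
mean = (0.2614 + 0.2877 + 1.1457 + 1.0671 + 0.7423)/5 = 0.7008

0.7008


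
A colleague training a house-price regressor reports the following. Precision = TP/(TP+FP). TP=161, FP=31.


Precision = TP/(TP+FP)
= 161/(161+31)
= 161/192 = 83.85%

83.85%


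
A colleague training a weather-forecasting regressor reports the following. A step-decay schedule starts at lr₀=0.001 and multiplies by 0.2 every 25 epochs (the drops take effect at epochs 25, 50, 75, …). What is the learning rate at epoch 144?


n_drops = ⌊144/25⌋ = 5
lr = 0.001·0.2^5 = 0.001·0.00032 = 0.00000032

0.00000032


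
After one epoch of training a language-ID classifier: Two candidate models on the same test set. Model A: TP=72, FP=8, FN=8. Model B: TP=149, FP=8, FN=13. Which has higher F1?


Model A: P=72/80=0.9, R=72/80=0.9, F1=2PR/(P+R)=2TP/(2TP+FP+FN)=144/160=0.9
Model B: P=149/157=0.949, R=149/162=0.9198, F1=2PR/(P+R)=2TP/(2TP+FP+FN)=298/319=0.9342
0.9 < 0.9342 → Model B

Model B


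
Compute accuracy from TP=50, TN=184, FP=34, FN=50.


Accuracy = (TP+TN)/(TP+TN+FP+FN)
= (50+184)/(318)
= 234/318 = 73.58%

73.58%


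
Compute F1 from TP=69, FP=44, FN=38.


Precision = 69/113 = 0.6106
Recall = 69/107 = 0.6449
F1 = 2·P·R/(P+R) = 2·TP/(2·TP+FP+FN) = 138/(138+44+38) = 138/220 = 0.6273

0.6273


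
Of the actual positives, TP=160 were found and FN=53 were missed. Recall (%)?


Recall = TP/(TP+FN)
= 160/(160+53)
= 160/213 = 75.12%

75.12%


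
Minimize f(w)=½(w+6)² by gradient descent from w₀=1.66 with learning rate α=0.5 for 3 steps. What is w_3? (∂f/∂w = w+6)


step 1: grad = 1.66+6 = 7.66; w = 1.66 - 0.5·(7.66) = -2.17
step 2: grad = -2.17+6 = 3.83; w = -2.17 - 0.5·(3.83) = -4.085
step 3: grad = -4.085+6 = 1.915; w = -4.085 - 0.5·(1.915) = -5.0425

-5.0425


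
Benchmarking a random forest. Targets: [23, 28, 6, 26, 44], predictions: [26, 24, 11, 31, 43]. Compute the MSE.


Squared errors: (23-26)²=9, (28-24)²=16, (6-11)²=25, (26-31)²=25, (44-43)²=1
Sum = 76
MSE = 76/5 = 76/5

76/5


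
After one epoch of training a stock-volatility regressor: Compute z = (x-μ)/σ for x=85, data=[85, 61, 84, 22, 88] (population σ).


μ = 68, σ = 24.9399
z = (85 - 68)/24.9399 = 0.6816

0.6816


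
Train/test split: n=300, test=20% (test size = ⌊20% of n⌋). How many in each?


Test = ⌊300·20/100⌋ = 60
Train = 300 - 60 = 240

Train: 240, Test: 60


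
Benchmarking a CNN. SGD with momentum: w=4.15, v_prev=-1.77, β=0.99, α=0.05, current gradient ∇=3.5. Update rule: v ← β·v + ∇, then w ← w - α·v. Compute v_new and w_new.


v_new = 0.99·-1.77 + 3.5 = -1.7523 + 3.5 = 1.7477
w_new = 4.15 - 0.05·1.7477 = 4.15 - 0.087385 = 4.062615

v_new=1.7477, w_new=4.062615


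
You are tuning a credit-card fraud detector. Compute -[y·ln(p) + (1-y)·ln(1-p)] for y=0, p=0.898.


BCE = -[y·ln(p) + (1-y)·ln(1-p)]
= -0 - 1·ln(1-0.898)
= -ln(0.102) = 2.2828

2.2828


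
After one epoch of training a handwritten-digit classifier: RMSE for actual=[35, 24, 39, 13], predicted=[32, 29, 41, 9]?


MSE = 54/4 = 13.5
RMSE = √(54/4) = 3.6742

3.6742


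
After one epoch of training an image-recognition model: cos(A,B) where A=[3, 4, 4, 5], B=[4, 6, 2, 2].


A·B = 3·4 + 4·6 + 4·2 + 5·2 = 54
‖A‖ = √66 = 8.124, ‖B‖ = √60 = 7.746
cos = 54/(√66·√60) = 54/√3960 = 0.8581

0.8581


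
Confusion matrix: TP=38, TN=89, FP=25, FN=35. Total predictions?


Total = TP + TN + FP + FN
= 38 + 89 + 25 + 35
= 187
(Predicted positive: 63, predicted negative: 124)

187


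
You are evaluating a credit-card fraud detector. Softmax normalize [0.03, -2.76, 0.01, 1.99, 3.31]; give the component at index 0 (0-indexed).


Exponentials: e^0.03=1.0305, e^-2.76=0.0633, e^0.01=1.0101, e^1.99=7.3155, e^3.31=27.3851
Sum = 36.8045
Softmax = [0.028, 0.0017, 0.0274, 0.1988, 0.7441]
p[0] = 1.0305/36.8045 = 0.028

0.028


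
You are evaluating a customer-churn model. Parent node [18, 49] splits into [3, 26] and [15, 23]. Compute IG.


Parent = [18, 49], H_parent = 0.8395
H_left = 0.4798 (n=29), H_right = 0.9678 (n=38)
H_children = (29/67)·0.4798 + (38/67)·0.9678 = 0.7566
IG = 0.8395 - 0.7566 = 0.0829

0.0829


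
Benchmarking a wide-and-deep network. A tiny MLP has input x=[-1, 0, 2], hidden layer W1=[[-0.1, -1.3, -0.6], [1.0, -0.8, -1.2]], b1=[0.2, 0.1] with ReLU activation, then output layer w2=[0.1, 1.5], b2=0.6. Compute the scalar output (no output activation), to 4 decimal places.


z1[0] = (-0.1)·(-1) + (-1.3)·(0) + (-0.6)·(2) + 0.2 = -0.9
z1[1] = (1.0)·(-1) + (-0.8)·(0) + (-1.2)·(2) + 0.1 = -3.3
h = ReLU(z1) = [0.0, 0.0]
output = (0.1)·(0.0) + (1.5)·(0.0) + 0.6 = 0.6

0.6


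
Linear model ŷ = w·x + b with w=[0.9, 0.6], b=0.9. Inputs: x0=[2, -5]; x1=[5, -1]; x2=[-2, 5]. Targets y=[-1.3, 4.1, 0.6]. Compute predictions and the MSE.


ŷ0 = (0.9)·(2) + (0.6)·(-5) + 0.9 = -0.3
ŷ1 = (0.9)·(5) + (0.6)·(-1) + 0.9 = 4.8
ŷ2 = (0.9)·(-2) + (0.6)·(5) + 0.9 = 2.1
errors² = [1.0, 0.49, 2.25]
MSE = 3.7400/3 = 1.2467

1.2467


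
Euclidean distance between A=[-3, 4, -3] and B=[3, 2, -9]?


d = √((-3-3)² + (4-2)² + (-3+ 9)²)
  = √(36 + 4 + 36)
  = √76 = 8.7178

8.7178


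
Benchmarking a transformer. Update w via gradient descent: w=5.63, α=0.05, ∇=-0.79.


w_new = w - α·∇
= 5.63 - 0.05·-0.79
= 5.63 + 0.0395
= 5.6695

5.6695


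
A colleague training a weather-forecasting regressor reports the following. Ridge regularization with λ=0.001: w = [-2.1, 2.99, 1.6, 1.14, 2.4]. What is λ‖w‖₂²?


‖w‖₂² = (-2.1)² + (2.99)² + (1.6)² + (1.14)² + (2.4)²
     = 4.41 + 8.9401 + 2.56 + 1.2996 + 5.76
     = 22.9697
λ·‖w‖₂² = 0.001·22.9697 = 0.02297

0.02297


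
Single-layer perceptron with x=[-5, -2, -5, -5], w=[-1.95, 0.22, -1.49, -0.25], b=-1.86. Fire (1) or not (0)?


z = (-5)·(-1.95) + (-2)·(0.22) + (-5)·(-1.49) + (-5)·(-0.25) - 1.86
  = 16.15
step(z) = 1 (z≥0)

1


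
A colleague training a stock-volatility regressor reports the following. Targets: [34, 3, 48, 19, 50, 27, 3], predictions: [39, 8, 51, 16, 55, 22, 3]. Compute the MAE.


Absolute errors: |34-39|=5, |3-8|=5, |48-51|=3, |19-16|=3, |50-55|=5, |27-22|=5, |3-3|=0
Sum = 26
MAE = 26/7 = 26/7

26/7


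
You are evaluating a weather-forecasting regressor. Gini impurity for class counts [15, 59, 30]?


Probabilities: [15/104, 59/104, 30/104] ≈ [0.1442, 0.5673, 0.2885]
Σpᵢ² = (225 + 3481 + 900)/104² = 4606/10816
Gini = 1 - Σpᵢ² = 1 - 4606/10816 = 0.5741

0.5741


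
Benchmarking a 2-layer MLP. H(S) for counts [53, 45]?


Probabilities: [53/98, 45/98] ≈ [0.5408, 0.4592]
H = -((53/98)·log₂(53/98) + (45/98)·log₂(45/98))
  = 0.9952 bits

0.9952 bits


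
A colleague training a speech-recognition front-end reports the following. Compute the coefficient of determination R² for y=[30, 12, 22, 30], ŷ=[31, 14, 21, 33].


ȳ = 23.5
SS_res = Σ(y-ŷ)² = 15
SS_tot = Σ(y-ȳ)² = 219
R² = 1 - SS_res/SS_tot = 1 - 0.0685 = 0.9315

0.9315


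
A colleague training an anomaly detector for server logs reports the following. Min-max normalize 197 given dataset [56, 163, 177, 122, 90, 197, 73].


min=56, max=197
(197-56)/(197-56) = 141/141 = 1.0

1.0


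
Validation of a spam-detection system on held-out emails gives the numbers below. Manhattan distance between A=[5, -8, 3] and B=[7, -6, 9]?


d = |5-7| + |-8+ 6| + |3-9|
  = 2 + 2 + 6
  = 10

10


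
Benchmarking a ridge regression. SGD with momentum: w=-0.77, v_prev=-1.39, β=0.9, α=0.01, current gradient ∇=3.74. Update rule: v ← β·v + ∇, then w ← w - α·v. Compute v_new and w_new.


v_new = 0.9·-1.39 + 3.74 = -1.251 + 3.74 = 2.489
w_new = -0.77 - 0.01·2.489 = -0.77 - 0.02489 = -0.79489

v_new=2.489, w_new=-0.79489


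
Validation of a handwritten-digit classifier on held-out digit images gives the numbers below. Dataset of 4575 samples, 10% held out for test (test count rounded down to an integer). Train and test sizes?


Test = ⌊4575·10/100⌋ = 457
Train = 4575 - 457 = 4118

Train: 4118, Test: 457


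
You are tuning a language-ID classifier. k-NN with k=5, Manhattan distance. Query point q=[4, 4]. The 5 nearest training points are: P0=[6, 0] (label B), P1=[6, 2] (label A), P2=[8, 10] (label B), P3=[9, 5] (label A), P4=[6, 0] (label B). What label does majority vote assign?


d(q,P0) = 6  (label B)
d(q,P1) = 4  (label A)
d(q,P2) = 10  (label B)
d(q,P3) = 6  (label A)
d(q,P4) = 6  (label B)
Votes: A=2, B=3
Majority → B

B


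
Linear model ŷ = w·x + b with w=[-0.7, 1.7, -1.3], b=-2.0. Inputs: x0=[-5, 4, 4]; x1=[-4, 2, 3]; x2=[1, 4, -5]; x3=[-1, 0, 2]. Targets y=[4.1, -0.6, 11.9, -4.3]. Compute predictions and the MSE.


ŷ0 = (-0.7)·(-5) + (1.7)·(4) + (-1.3)·(4) - 2.0 = 3.1
ŷ1 = (-0.7)·(-4) + (1.7)·(2) + (-1.3)·(3) - 2.0 = 0.3
ŷ2 = (-0.7)·(1) + (1.7)·(4) + (-1.3)·(-5) - 2.0 = 10.6
ŷ3 = (-0.7)·(-1) + (1.7)·(0) + (-1.3)·(2) - 2.0 = -3.9
errors² = [1.0, 0.81, 1.69, 0.16]
MSE = 3.6600/4 = 0.915

0.915


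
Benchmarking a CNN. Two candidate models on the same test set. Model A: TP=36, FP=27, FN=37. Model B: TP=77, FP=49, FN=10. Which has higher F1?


Model A: P=36/63=0.5714, R=36/73=0.4932, F1=2PR/(P+R)=2TP/(2TP+FP+FN)=72/136=0.5294
Model B: P=77/126=0.6111, R=77/87=0.8851, F1=2PR/(P+R)=2TP/(2TP+FP+FN)=154/213=0.723
0.5294 < 0.723 → Model B

Model B


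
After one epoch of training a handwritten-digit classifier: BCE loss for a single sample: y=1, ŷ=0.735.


BCE = -[y·ln(p) + (1-y)·ln(1-p)]
= -1·ln(0.735) - 0
= -ln(0.735) = 0.3079

0.3079


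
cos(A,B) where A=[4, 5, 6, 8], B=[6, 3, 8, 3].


A·B = 4·6 + 5·3 + 6·8 + 8·3 = 111
‖A‖ = √141 = 11.8743, ‖B‖ = √118 = 10.8628
cos = 111/(√141·√118) = 111/√16638 = 0.8605

0.8605


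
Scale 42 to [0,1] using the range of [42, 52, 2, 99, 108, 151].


min=2, max=151
(42-2)/(151-2) = 40/149 = 0.2685

0.2685


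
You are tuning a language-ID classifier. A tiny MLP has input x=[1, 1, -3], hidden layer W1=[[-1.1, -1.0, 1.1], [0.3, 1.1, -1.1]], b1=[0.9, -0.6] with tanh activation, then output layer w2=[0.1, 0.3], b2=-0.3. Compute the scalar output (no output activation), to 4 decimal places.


z1[0] = (-1.1)·(1) + (-1.0)·(1) + (1.1)·(-3) + 0.9 = -4.5
z1[1] = (0.3)·(1) + (1.1)·(1) + (-1.1)·(-3) - 0.6 = 4.1
h = tanh(z1) = [-0.9998, 0.9995]
output = (0.1)·(-0.9998) + (0.3)·(0.9995) - 0.3 = -0.1001

-0.1001


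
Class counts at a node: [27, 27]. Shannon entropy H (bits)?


Probabilities: [27/54, 27/54] ≈ [0.5, 0.5]
H = -((27/54)·log₂(27/54) + (27/54)·log₂(27/54))
  = 1.0 bits

1.0 bits


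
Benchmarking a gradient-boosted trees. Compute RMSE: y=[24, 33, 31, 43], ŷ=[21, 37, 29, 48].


MSE = 54/4 = 13.5
RMSE = √(54/4) = 3.6742

3.6742


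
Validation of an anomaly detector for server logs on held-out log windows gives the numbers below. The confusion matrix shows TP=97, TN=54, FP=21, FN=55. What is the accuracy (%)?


Accuracy = (TP+TN)/(TP+TN+FP+FN)
= (97+54)/(227)
= 151/227 = 66.52%

66.52%


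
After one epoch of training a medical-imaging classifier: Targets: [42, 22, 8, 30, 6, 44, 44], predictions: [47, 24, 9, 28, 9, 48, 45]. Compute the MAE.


Absolute errors: |42-47|=5, |22-24|=2, |8-9|=1, |30-28|=2, |6-9|=3, |44-48|=4, |44-45|=1
Sum = 18
MAE = 18/7 = 18/7

18/7


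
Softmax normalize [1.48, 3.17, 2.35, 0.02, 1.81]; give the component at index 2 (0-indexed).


Exponentials: e^1.48=4.3929, e^3.17=23.8075, e^2.35=10.4856, e^0.02=1.0202, e^1.81=6.1104
Sum = 45.8166
Softmax = [0.0959, 0.5196, 0.2289, 0.0223, 0.1334]
p[2] = 10.4856/45.8166 = 0.2289

0.2289


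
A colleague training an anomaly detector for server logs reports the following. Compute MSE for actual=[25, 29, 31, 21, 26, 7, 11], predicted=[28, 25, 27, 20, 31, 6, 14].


Squared errors: (25-28)²=9, (29-25)²=16, (31-27)²=16, (21-20)²=1, (26-31)²=25, (7-6)²=1, (11-14)²=9
Sum = 77
MSE = 77/7 = 11

11


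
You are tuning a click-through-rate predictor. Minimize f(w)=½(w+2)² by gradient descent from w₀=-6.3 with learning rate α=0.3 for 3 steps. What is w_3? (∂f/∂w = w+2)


step 1: grad = -6.3+2 = -4.3; w = -6.3 - 0.3·(-4.3) = -5.01
step 2: grad = -5.01+2 = -3.01; w = -5.01 - 0.3·(-3.01) = -4.107
step 3: grad = -4.107+2 = -2.107; w = -4.107 - 0.3·(-2.107) = -3.4749

-3.4749


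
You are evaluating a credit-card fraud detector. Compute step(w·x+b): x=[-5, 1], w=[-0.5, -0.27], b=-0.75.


z = (-5)·(-0.5) + (1)·(-0.27) - 0.75
  = 1.48
step(z) = 1 (z≥0)

1


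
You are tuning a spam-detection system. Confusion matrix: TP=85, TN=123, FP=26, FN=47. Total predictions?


Total = TP + TN + FP + FN
= 85 + 123 + 26 + 47
= 281
(Predicted positive: 111, predicted negative: 170)

281


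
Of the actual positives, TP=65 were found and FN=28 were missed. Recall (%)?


Recall = TP/(TP+FN)
= 65/(65+28)
= 65/93 = 69.89%

69.89%


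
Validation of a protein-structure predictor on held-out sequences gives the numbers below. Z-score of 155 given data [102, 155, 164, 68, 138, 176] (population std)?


μ = 133.8333, σ = 37.6405
z = (155 - 133.8333)/37.6405 = 0.5623

0.5623


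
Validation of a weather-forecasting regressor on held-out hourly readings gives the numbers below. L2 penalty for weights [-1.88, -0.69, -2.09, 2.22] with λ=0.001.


‖w‖₂² = (-1.88)² + (-0.69)² + (-2.09)² + (2.22)²
     = 3.5344 + 0.4761 + 4.3681 + 4.9284
     = 13.307
λ·‖w‖₂² = 0.001·13.307 = 0.013307

0.013307


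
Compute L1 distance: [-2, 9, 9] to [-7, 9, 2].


d = |-2+ 7| + |9-9| + |9-2|
  = 5 + 0 + 7
  = 12

12


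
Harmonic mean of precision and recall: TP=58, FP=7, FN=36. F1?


Precision = 58/65 = 0.8923
Recall = 58/94 = 0.617
F1 = 2·P·R/(P+R) = 2·TP/(2·TP+FP+FN) = 116/(116+7+36) = 116/159 = 0.7296

0.7296


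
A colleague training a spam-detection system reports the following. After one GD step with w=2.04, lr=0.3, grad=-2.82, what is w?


w_new = w - α·∇
= 2.04 - 0.3·-2.82
= 2.04 + 0.846
= 2.886

2.886


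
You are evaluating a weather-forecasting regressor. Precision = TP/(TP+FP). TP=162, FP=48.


Precision = TP/(TP+FP)
= 162/(162+48)
= 162/210 = 77.14%

77.14%


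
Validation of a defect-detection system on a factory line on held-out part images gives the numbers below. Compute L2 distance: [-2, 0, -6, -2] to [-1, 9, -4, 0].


d = √((-2+ 1)² + (0-9)² + (-6+ 4)² + (-2-0)²)
  = √(1 + 81 + 4 + 4)
  = √90 = 9.4868

9.4868


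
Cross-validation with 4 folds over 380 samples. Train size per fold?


Fold size = 380/4 = 95
Training per fold = 380 - 95 = 285

285


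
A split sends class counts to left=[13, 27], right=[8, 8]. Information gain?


Parent = [21, 35], H_parent = 0.9544
H_left = 0.9097 (n=40), H_right = 1 (n=16)
H_children = (40/56)·0.9097 + (16/56)·1 = 0.9355
IG = 0.9544 - 0.9355 = 0.0189

0.0189


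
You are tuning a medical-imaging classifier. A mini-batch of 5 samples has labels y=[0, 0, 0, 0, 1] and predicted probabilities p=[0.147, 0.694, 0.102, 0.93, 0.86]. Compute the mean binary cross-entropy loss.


L[0] = -ln(1-0.147) = -ln(0.853) = 0.159
L[1] = -ln(1-0.694) = -ln(0.306) = 1.1842
L[2] = -ln(1-0.102) = -ln(0.898) = 0.1076
L[3] = -ln(1-0.93) = -ln(0.07) = 2.6593
L[4] = -ln(0.86) = 0.1508
mean = (0.159 + 1.1842 + 0.1076 + 2.6593 + 0.1508)/5 = 0.8522

0.8522


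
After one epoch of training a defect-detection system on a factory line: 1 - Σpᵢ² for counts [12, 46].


Probabilities: [12/58, 46/58] ≈ [0.2069, 0.7931]
Σpᵢ² = (144 + 2116)/58² = 2260/3364
Gini = 1 - Σpᵢ² = 1 - 2260/3364 = 0.3282

0.3282


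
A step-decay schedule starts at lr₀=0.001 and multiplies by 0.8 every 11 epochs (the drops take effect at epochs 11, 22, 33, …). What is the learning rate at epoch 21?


n_drops = ⌊21/11⌋ = 1
lr = 0.001·0.8^1 = 0.001·0.8 = 0.0008

0.0008


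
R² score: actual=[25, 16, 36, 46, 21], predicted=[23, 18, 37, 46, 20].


ȳ = 28.8
SS_res = Σ(y-ŷ)² = 10
SS_tot = Σ(y-ȳ)² = 586.8
R² = 1 - SS_res/SS_tot = 1 - 0.017 = 0.983

0.983


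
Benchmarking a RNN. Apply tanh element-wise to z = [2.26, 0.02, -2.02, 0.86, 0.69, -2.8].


tanh(2.26) = 0.9785
tanh(0.02) = 0.02
tanh(-2.02) = -0.9654
tanh(0.86) = 0.6963
tanh(0.69) = 0.598
tanh(-2.8) = -0.9926
result = [0.9785, 0.02, -0.9654, 0.6963, 0.598, -0.9926]

[0.9785, 0.02, -0.9654, 0.6963, 0.598, -0.9926]


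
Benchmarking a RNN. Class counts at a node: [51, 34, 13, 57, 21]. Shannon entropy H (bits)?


Probabilities: [51/176, 34/176, 13/176, 57/176, 21/176] ≈ [0.2898, 0.1932, 0.0739, 0.3239, 0.1193]
H = -((51/176)·log₂(51/176) + (34/176)·log₂(34/176) + (13/176)·log₂(13/176) + (57/176)·log₂(57/176) + (21/176)·log₂(21/176))
  = 2.1464 bits

2.1464 bits


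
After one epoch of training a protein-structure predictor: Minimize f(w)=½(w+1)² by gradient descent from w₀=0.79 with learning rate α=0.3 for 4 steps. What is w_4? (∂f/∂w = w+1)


step 1: grad = 0.79+1 = 1.79; w = 0.79 - 0.3·(1.79) = 0.253
step 2: grad = 0.253+1 = 1.253; w = 0.253 - 0.3·(1.253) = -0.1229
step 3: grad = -0.1229+1 = 0.8771; w = -0.1229 - 0.3·(0.8771) = -0.38603
step 4: grad = -0.38603+1 = 0.61397; w = -0.38603 - 0.3·(0.61397) = -0.570221

-0.570221


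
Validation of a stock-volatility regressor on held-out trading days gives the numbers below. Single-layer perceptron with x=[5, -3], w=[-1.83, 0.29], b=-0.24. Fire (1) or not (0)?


z = (5)·(-1.83) + (-3)·(0.29) - 0.24
  = -10.26
step(z) = 0 (z<0)

0


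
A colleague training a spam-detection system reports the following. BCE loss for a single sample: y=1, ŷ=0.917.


BCE = -[y·ln(p) + (1-y)·ln(1-p)]
= -1·ln(0.917) - 0
= -ln(0.917) = 0.0866

0.0866


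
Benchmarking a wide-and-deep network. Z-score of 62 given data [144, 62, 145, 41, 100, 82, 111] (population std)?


μ = 97.8571, σ = 36.4473
z = (62 - 97.8571)/36.4473 = -0.9838

-0.9838


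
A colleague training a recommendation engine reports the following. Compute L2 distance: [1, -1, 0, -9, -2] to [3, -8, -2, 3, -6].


d = √((1-3)² + (-1+ 8)² + (0+ 2)² + (-9-3)² + (-2+ 6)²)
  = √(4 + 49 + 4 + 144 + 16)
  = √217 = 14.7309

14.7309


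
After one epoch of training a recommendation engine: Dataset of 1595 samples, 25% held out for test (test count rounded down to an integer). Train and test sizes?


Test = ⌊1595·25/100⌋ = 398
Train = 1595 - 398 = 1197

Train: 1197, Test: 398


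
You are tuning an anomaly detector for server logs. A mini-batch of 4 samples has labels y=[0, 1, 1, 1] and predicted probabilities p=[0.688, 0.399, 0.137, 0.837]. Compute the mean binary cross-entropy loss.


L[0] = -ln(1-0.688) = -ln(0.312) = 1.1648
L[1] = -ln(0.399) = 0.9188
L[2] = -ln(0.137) = 1.9878
L[3] = -ln(0.837) = 0.1779
mean = (1.1648 + 0.9188 + 1.9878 + 0.1779)/4 = 1.0623

1.0623


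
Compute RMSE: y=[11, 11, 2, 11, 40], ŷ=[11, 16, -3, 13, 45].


MSE = 79/5 = 15.8
RMSE = √(79/5) = 3.9749

3.9749


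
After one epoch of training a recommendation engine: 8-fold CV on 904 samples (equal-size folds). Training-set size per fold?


Fold size = 904/8 = 113
Training per fold = 904 - 113 = 791

791


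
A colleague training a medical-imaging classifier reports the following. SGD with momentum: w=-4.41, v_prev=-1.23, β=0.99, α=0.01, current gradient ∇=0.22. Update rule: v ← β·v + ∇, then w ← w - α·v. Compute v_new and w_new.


v_new = 0.99·-1.23 + 0.22 = -1.2177 + 0.22 = -0.9977
w_new = -4.41 - 0.01·-0.9977 = -4.41 + 0.009977 = -4.400023

v_new=-0.9977, w_new=-4.400023


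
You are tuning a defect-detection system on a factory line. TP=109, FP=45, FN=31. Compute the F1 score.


Precision = 109/154 = 0.7078
Recall = 109/140 = 0.7786
F1 = 2·P·R/(P+R) = 2·TP/(2·TP+FP+FN) = 218/(218+45+31) = 218/294 = 0.7415

0.7415


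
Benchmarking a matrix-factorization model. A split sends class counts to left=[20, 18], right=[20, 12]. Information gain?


Parent = [40, 30], H_parent = 0.9852
H_left = 0.998 (n=38), H_right = 0.9544 (n=32)
H_children = (38/70)·0.998 + (32/70)·0.9544 = 0.9781
IG = 0.9852 - 0.9781 = 0.0071

0.0071


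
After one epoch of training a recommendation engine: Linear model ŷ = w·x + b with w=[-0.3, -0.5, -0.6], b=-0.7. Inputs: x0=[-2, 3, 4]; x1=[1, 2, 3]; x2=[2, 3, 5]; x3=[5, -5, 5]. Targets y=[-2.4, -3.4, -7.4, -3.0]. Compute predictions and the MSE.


ŷ0 = (-0.3)·(-2) + (-0.5)·(3) + (-0.6)·(4) - 0.7 = -4.0
ŷ1 = (-0.3)·(1) + (-0.5)·(2) + (-0.6)·(3) - 0.7 = -3.8
ŷ2 = (-0.3)·(2) + (-0.5)·(3) + (-0.6)·(5) - 0.7 = -5.8
ŷ3 = (-0.3)·(5) + (-0.5)·(-5) + (-0.6)·(5) - 0.7 = -2.7
errors² = [2.56, 0.16, 2.56, 0.09]
MSE = 5.3700/4 = 1.3425

1.3425


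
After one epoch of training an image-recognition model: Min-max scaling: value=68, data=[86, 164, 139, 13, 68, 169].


min=13, max=169
(68-13)/(169-13) = 55/156 = 0.3526

0.3526


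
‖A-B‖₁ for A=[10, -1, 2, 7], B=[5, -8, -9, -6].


d = |10-5| + |-1+ 8| + |2+ 9| + |7+ 6|
  = 5 + 7 + 11 + 13
  = 36

36


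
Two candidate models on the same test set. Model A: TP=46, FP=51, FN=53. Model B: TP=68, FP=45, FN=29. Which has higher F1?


Model A: P=46/97=0.4742, R=46/99=0.4646, F1=2PR/(P+R)=2TP/(2TP+FP+FN)=92/196=0.4694
Model B: P=68/113=0.6018, R=68/97=0.701, F1=2PR/(P+R)=2TP/(2TP+FP+FN)=136/210=0.6476
0.4694 < 0.6476 → Model B

Model B


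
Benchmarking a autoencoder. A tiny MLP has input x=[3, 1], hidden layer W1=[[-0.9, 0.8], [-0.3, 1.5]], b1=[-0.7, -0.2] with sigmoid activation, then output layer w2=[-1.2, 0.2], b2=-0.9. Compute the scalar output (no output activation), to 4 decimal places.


z1[0] = (-0.9)·(3) + (0.8)·(1) - 0.7 = -2.6
z1[1] = (-0.3)·(3) + (1.5)·(1) - 0.2 = 0.4
h = sigmoid(z1) = [0.0691, 0.5987]
output = (-1.2)·(0.0691) + (0.2)·(0.5987) - 0.9 = -0.8632

-0.8632


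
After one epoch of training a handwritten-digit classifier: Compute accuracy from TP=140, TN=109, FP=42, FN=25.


Accuracy = (TP+TN)/(TP+TN+FP+FN)
= (140+109)/(316)
= 249/316 = 78.8%

78.8%


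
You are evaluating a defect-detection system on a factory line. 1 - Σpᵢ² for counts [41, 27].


Probabilities: [41/68, 27/68] ≈ [0.6029, 0.3971]
Σpᵢ² = (1681 + 729)/68² = 2410/4624
Gini = 1 - Σpᵢ² = 1 - 2410/4624 = 0.4788

0.4788


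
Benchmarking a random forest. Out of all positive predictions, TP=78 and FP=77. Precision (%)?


Precision = TP/(TP+FP)
= 78/(78+77)
= 78/155 = 50.32%

50.32%


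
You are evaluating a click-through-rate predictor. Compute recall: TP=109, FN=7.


Recall = TP/(TP+FN)
= 109/(109+7)
= 109/116 = 93.97%

93.97%


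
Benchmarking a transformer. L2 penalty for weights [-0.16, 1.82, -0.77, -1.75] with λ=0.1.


‖w‖₂² = (-0.16)² + (1.82)² + (-0.77)² + (-1.75)²
     = 0.0256 + 3.3124 + 0.5929 + 3.0625
     = 6.9934
λ·‖w‖₂² = 0.1·6.9934 = 0.69934

0.69934


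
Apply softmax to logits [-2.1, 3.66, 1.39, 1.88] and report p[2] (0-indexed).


Exponentials: e^-2.1=0.1225, e^3.66=38.8613, e^1.39=4.0149, e^1.88=6.5535
Sum = 49.5522
Softmax = [0.0025, 0.7843, 0.081, 0.1323]
p[2] = 4.0149/49.5522 = 0.081

0.081


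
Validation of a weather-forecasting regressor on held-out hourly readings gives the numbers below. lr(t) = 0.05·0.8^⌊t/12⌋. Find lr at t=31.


n_drops = ⌊31/12⌋ = 2
lr = 0.05·0.8^2 = 0.05·0.64 = 0.032

0.032


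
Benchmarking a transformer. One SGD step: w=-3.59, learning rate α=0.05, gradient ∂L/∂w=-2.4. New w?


w_new = w - α·∇
= -3.59 - 0.05·-2.4
= -3.59 + 0.12
= -3.47

-3.47


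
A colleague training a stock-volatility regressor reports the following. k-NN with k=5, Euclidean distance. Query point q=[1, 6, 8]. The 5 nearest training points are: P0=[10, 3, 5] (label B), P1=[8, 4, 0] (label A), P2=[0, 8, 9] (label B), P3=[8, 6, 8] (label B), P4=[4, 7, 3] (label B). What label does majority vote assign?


d(q,P0) = 9.9499  (label B)
d(q,P1) = 10.8167  (label A)
d(q,P2) = 2.4495  (label B)
d(q,P3) = 7.0  (label B)
d(q,P4) = 5.9161  (label B)
Votes: A=1, B=4
Majority → B

B


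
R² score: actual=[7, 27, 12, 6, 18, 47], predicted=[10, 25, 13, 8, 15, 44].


ȳ = 19.5
SS_res = Σ(y-ŷ)² = 36
SS_tot = Σ(y-ȳ)² = 1209.5
R² = 1 - SS_res/SS_tot = 1 - 0.0298 = 0.9702

0.9702


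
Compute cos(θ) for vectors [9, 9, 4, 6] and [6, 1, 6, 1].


A·B = 9·6 + 9·1 + 4·6 + 6·1 = 93
‖A‖ = √214 = 14.6287, ‖B‖ = √74 = 8.6023
cos = 93/(√214·√74) = 93/√15836 = 0.739

0.739


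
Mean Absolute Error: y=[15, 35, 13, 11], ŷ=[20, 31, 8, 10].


Absolute errors: |15-20|=5, |35-31|=4, |13-8|=5, |11-10|=1
Sum = 15
MAE = 15/4 = 15/4

15/4


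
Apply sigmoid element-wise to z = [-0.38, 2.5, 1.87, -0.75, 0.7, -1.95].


σ(-0.38) = 1/(1+e^0.38) = 0.4061
σ(2.5) = 1/(1+e^-2.5) = 0.9241
σ(1.87) = 1/(1+e^-1.87) = 0.8665
σ(-0.75) = 1/(1+e^0.75) = 0.3208
σ(0.7) = 1/(1+e^-0.7) = 0.6682
σ(-1.95) = 1/(1+e^1.95) = 0.1246
result = [0.4061, 0.9241, 0.8665, 0.3208, 0.6682, 0.1246]

[0.4061, 0.9241, 0.8665, 0.3208, 0.6682, 0.1246]


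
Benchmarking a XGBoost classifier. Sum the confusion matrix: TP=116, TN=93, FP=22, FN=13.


Total = TP + TN + FP + FN
= 116 + 93 + 22 + 13
= 244
(Predicted positive: 138, predicted negative: 106)

244


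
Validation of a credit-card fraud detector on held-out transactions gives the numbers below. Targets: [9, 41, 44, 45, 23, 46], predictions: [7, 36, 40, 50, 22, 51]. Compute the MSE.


Squared errors: (9-7)²=4, (41-36)²=25, (44-40)²=16, (45-50)²=25, (23-22)²=1, (46-51)²=25
Sum = 96
MSE = 96/6 = 16

16


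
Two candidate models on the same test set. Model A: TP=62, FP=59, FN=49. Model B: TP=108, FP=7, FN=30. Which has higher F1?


Model A: P=62/121=0.5124, R=62/111=0.5586, F1=2PR/(P+R)=2TP/(2TP+FP+FN)=124/232=0.5345
Model B: P=108/115=0.9391, R=108/138=0.7826, F1=2PR/(P+R)=2TP/(2TP+FP+FN)=216/253=0.8538
0.5345 < 0.8538 → Model B

Model B


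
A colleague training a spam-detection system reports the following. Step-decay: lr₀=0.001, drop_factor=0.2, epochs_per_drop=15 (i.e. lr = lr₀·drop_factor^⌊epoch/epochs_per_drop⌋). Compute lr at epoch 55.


n_drops = ⌊55/15⌋ = 3
lr = 0.001·0.2^3 = 0.001·0.008 = 0.000008

0.000008


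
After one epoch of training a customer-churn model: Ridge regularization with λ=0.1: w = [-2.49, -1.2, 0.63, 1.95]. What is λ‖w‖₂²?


‖w‖₂² = (-2.49)² + (-1.2)² + (0.63)² + (1.95)²
     = 6.2001 + 1.44 + 0.3969 + 3.8025
     = 11.8395
λ·‖w‖₂² = 0.1·11.8395 = 1.18395

1.18395


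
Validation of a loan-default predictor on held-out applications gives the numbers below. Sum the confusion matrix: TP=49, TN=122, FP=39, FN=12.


Total = TP + TN + FP + FN
= 49 + 122 + 39 + 12
= 222
(Predicted positive: 88, predicted negative: 134)

222


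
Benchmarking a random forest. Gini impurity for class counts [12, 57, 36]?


Probabilities: [12/105, 57/105, 36/105] ≈ [0.1143, 0.5429, 0.3429]
Σpᵢ² = (144 + 3249 + 1296)/105² = 4689/11025
Gini = 1 - Σpᵢ² = 1 - 4689/11025 = 0.5747

0.5747


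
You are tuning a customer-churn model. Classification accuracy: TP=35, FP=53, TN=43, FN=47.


Accuracy = (TP+TN)/(TP+TN+FP+FN)
= (35+43)/(178)
= 78/178 = 43.82%

43.82%


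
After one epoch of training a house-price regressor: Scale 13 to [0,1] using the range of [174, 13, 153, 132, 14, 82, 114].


min=13, max=174
(13-13)/(174-13) = 0/161 = 0.0

0.0


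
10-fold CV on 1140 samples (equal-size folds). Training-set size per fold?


Fold size = 1140/10 = 114
Training per fold = 1140 - 114 = 1026

1026


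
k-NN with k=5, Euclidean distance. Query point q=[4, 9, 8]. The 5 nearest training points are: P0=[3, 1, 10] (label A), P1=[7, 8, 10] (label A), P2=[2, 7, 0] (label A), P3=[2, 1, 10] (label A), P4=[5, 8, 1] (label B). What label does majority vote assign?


d(q,P0) = 8.3066  (label A)
d(q,P1) = 3.7417  (label A)
d(q,P2) = 8.4853  (label A)
d(q,P3) = 8.4853  (label A)
d(q,P4) = 7.1414  (label B)
Votes: A=4, B=1
Majority → A

A


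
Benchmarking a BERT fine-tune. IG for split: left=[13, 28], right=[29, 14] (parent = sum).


Parent = [42, 42], H_parent = 1
H_left = 0.9012 (n=41), H_right = 0.9103 (n=43)
H_children = (41/84)·0.9012 + (43/84)·0.9103 = 0.9059
IG = 1 - 0.9059 = 0.0941

0.0941


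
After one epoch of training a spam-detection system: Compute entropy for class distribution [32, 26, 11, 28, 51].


Probabilities: [32/148, 26/148, 11/148, 28/148, 51/148] ≈ [0.2162, 0.1757, 0.0743, 0.1892, 0.3446]
H = -((32/148)·log₂(32/148) + (26/148)·log₂(26/148) + (11/148)·log₂(11/148) + (28/148)·log₂(28/148) + (51/148)·log₂(51/148))
  = 2.1813 bits

2.1813 bits


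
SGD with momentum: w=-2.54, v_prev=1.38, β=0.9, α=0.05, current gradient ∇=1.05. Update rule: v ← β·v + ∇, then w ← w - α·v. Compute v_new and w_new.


v_new = 0.9·1.38 + 1.05 = 1.242 + 1.05 = 2.292
w_new = -2.54 - 0.05·2.292 = -2.54 - 0.1146 = -2.6546

v_new=2.292, w_new=-2.6546


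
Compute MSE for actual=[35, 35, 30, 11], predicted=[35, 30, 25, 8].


Squared errors: (35-35)²=0, (35-30)²=25, (30-25)²=25, (11-8)²=9
Sum = 59
MSE = 59/4 = 59/4

59/4


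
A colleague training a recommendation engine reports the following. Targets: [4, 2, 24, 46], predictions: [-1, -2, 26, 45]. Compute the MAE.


Absolute errors: |4+ 1|=5, |2+ 2|=4, |24-26|=2, |46-45|=1
Sum = 12
MAE = 12/4 = 3

3
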